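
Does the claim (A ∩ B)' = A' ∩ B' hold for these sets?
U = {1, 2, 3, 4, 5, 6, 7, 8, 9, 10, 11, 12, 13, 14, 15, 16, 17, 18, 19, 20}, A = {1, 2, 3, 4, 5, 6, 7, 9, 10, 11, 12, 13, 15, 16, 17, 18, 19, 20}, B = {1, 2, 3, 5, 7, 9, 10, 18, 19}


LHS: A ∩ B = {1, 2, 3, 5, 7, 9, 10, 18, 19}
(A ∩ B)' = U \ (A ∩ B) = {4, 6, 8, 11, 12, 13, 14, 15, 16, 17, 20}
A' = {8, 14}, B' = {4, 6, 8, 11, 12, 13, 14, 15, 16, 17, 20}
Claimed RHS: A' ∩ B' = {8, 14}
Identity is INVALID: LHS = {4, 6, 8, 11, 12, 13, 14, 15, 16, 17, 20} but the RHS claimed here equals {8, 14}. The correct form is (A ∩ B)' = A' ∪ B'.

Identity is invalid: (A ∩ B)' = {4, 6, 8, 11, 12, 13, 14, 15, 16, 17, 20} but A' ∩ B' = {8, 14}. The correct De Morgan law is (A ∩ B)' = A' ∪ B'.


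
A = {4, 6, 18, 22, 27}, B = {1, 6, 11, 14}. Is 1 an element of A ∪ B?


A = {4, 6, 18, 22, 27}, B = {1, 6, 11, 14}
A ∪ B = all elements in A or B
A ∪ B = {1, 4, 6, 11, 14, 18, 22, 27}
Checking if 1 ∈ A ∪ B
1 is in A ∪ B → True

1 ∈ A ∪ B


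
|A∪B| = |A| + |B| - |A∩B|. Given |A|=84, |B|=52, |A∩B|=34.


|A ∪ B| = |A| + |B| - |A ∩ B|
= 84 + 52 - 34
= 102

|A ∪ B| = 102


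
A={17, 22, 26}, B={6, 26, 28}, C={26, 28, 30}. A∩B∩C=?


A ∩ B = {26}
(A ∩ B) ∩ C = {26}

A ∩ B ∩ C = {26}


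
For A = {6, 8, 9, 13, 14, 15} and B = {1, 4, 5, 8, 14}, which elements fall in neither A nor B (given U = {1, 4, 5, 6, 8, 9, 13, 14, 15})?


A = {6, 8, 9, 13, 14, 15}
B = {1, 4, 5, 8, 14}
Region: in neither A nor B (given U = {1, 4, 5, 6, 8, 9, 13, 14, 15})
Elements: ∅

Elements in neither A nor B (given U = {1, 4, 5, 6, 8, 9, 13, 14, 15}): ∅


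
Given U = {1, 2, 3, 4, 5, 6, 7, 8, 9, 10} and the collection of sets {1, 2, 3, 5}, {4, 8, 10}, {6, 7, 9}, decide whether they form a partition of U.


A partition requires: (1) non-empty parts, (2) pairwise disjoint, (3) union = U
Parts: {1, 2, 3, 5}, {4, 8, 10}, {6, 7, 9}
Union of parts: {1, 2, 3, 4, 5, 6, 7, 8, 9, 10}
U = {1, 2, 3, 4, 5, 6, 7, 8, 9, 10}
All non-empty? True
Pairwise disjoint? True
Covers U? True

Yes, valid partition


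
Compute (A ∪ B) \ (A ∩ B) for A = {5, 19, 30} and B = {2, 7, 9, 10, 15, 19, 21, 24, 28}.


A △ B = (A \ B) ∪ (B \ A) = elements in exactly one of A or B
A \ B = {5, 30}
B \ A = {2, 7, 9, 10, 15, 21, 24, 28}
A △ B = {2, 5, 7, 9, 10, 15, 21, 24, 28, 30}

A △ B = {2, 5, 7, 9, 10, 15, 21, 24, 28, 30}


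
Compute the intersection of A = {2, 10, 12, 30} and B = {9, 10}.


A ∩ B = elements in both A and B
A = {2, 10, 12, 30}
B = {9, 10}
A ∩ B = {10}

A ∩ B = {10}


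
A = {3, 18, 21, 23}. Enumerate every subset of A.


|A| = 4, so |P(A)| = 2^4 = 16
Enumerate subsets by cardinality (0 to 4):
∅, {3}, {18}, {21}, {23}, {3, 18}, {3, 21}, {3, 23}, {18, 21}, {18, 23}, {21, 23}, {3, 18, 21}, {3, 18, 23}, {3, 21, 23}, {18, 21, 23}, {3, 18, 21, 23}

P(A) has 16 subsets: ∅, {3}, {18}, {21}, {23}, {3, 18}, {3, 21}, {3, 23}, {18, 21}, {18, 23}, {21, 23}, {3, 18, 21}, {3, 18, 23}, {3, 21, 23}, {18, 21, 23}, {3, 18, 21, 23}


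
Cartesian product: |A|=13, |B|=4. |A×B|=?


|A × B| = |A| × |B|
= 13 × 4
= 52

|A × B| = 52


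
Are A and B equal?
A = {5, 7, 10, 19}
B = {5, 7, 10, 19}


Two sets are equal iff they have exactly the same elements.
A = {5, 7, 10, 19}
B = {5, 7, 10, 19}
Same elements → A = B

Yes, A = B


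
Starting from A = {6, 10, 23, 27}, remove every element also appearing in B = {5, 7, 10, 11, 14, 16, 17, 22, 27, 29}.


A \ B = elements in A but not in B
A = {6, 10, 23, 27}
B = {5, 7, 10, 11, 14, 16, 17, 22, 27, 29}
Remove from A any elements in B
A \ B = {6, 23}

A \ B = {6, 23}


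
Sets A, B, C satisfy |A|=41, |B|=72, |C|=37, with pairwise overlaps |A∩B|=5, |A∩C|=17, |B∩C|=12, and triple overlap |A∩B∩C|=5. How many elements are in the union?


|A∪B∪C| = |A|+|B|+|C| - |A∩B|-|A∩C|-|B∩C| + |A∩B∩C|
= 41+72+37 - 5-17-12 + 5
= 150 - 34 + 5
= 121

|A ∪ B ∪ C| = 121


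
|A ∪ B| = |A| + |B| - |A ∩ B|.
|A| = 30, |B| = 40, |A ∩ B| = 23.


|A ∪ B| = |A| + |B| - |A ∩ B|
= 30 + 40 - 23
= 47

|A ∪ B| = 47


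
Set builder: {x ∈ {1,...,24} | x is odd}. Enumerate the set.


Checking each candidate:
Condition: odd numbers in {1,...,24}
Result = {1, 3, 5, 7, 9, 11, 13, 15, 17, 19, 21, 23}

{1, 3, 5, 7, 9, 11, 13, 15, 17, 19, 21, 23}


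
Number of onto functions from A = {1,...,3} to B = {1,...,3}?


n = |A| = 3, k = |B| = 3. Surjections via inclusion-exclusion:
S(n,k) = Σ(-1)^i × C(k,i) × (k-i)^n, i=0 to k
i=0: (-1)^0×C(3,0)×3^3 = 27
i=1: (-1)^1×C(3,1)×2^3 = -24
i=2: (-1)^2×C(3,2)×1^3 = 3
i=3: (-1)^3×C(3,3)×0^3 = 0
Total = 6

Number of surjections = 6


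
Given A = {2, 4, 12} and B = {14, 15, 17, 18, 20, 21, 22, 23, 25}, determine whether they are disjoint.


Disjoint means A ∩ B = ∅.
A ∩ B = ∅
A ∩ B = ∅, so A and B are disjoint.

Yes, A and B are disjoint


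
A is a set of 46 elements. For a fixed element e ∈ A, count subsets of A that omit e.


Subsets of A avoiding e are subsets of A \ {e}, which has 45 elements.
Count = 2^(n-1) = 2^45
= 35184372088832

Number of subsets avoiding e = 35184372088832


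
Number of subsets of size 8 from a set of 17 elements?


C(n,k) = n! / (k!(n-k)!)
C(17,8) = 17! / (8!9!)
= 24310

C(17,8) = 24310


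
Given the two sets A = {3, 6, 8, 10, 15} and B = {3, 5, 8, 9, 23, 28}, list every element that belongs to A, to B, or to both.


A ∪ B = all elements in A or B (or both)
A = {3, 6, 8, 10, 15}
B = {3, 5, 8, 9, 23, 28}
A ∪ B = {3, 5, 6, 8, 9, 10, 15, 23, 28}

A ∪ B = {3, 5, 6, 8, 9, 10, 15, 23, 28}


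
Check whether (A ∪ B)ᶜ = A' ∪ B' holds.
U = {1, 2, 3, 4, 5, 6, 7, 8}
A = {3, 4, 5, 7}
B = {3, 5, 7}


LHS: A ∪ B = {3, 4, 5, 7}
(A ∪ B)' = U \ (A ∪ B) = {1, 2, 6, 8}
A' = {1, 2, 6, 8}, B' = {1, 2, 4, 6, 8}
Claimed RHS: A' ∪ B' = {1, 2, 4, 6, 8}
Identity is INVALID: LHS = {1, 2, 6, 8} but the RHS claimed here equals {1, 2, 4, 6, 8}. The correct form is (A ∪ B)' = A' ∩ B'.

Identity is invalid: (A ∪ B)' = {1, 2, 6, 8} but A' ∪ B' = {1, 2, 4, 6, 8}. The correct De Morgan law is (A ∪ B)' = A' ∩ B'.


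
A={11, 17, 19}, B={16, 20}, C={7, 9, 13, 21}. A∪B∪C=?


A ∪ B = {11, 16, 17, 19, 20}
(A ∪ B) ∪ C = {7, 9, 11, 13, 16, 17, 19, 20, 21}

A ∪ B ∪ C = {7, 9, 11, 13, 16, 17, 19, 20, 21}


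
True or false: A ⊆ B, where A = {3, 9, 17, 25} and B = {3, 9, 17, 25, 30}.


A ⊆ B means every element of A is in B.
All elements of A are in B.
So A ⊆ B.

Yes, A ⊆ B


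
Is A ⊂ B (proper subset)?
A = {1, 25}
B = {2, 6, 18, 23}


A ⊂ B requires: A ⊆ B AND A ≠ B.
A ⊆ B? No
A ⊄ B, so A is not a proper subset.

No, A is not a proper subset of B


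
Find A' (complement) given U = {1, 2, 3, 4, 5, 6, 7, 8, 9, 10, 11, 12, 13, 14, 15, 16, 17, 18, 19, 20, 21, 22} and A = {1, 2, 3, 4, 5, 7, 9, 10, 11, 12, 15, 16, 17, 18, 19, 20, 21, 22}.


Aᶜ = U \ A = elements in U but not in A
U = {1, 2, 3, 4, 5, 6, 7, 8, 9, 10, 11, 12, 13, 14, 15, 16, 17, 18, 19, 20, 21, 22}
A = {1, 2, 3, 4, 5, 7, 9, 10, 11, 12, 15, 16, 17, 18, 19, 20, 21, 22}
Aᶜ = {6, 8, 13, 14}

Aᶜ = {6, 8, 13, 14}


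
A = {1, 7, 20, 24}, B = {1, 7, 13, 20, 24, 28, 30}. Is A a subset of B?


A ⊆ B means every element of A is in B.
All elements of A are in B.
So A ⊆ B.

Yes, A ⊆ B


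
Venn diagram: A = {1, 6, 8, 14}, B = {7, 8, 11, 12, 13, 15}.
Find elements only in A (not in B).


A = {1, 6, 8, 14}
B = {7, 8, 11, 12, 13, 15}
Region: only in A (not in B)
Elements: {1, 6, 14}

Elements only in A (not in B): {1, 6, 14}


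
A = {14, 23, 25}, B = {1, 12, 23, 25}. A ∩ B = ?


A ∩ B = elements in both A and B
A = {14, 23, 25}
B = {1, 12, 23, 25}
A ∩ B = {23, 25}

A ∩ B = {23, 25}


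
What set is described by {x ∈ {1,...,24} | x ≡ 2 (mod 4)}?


Checking each candidate:
Condition: x in {1,...,24} with x ≡ 2 (mod 4)
Result = {2, 6, 10, 14, 18, 22}

{2, 6, 10, 14, 18, 22}


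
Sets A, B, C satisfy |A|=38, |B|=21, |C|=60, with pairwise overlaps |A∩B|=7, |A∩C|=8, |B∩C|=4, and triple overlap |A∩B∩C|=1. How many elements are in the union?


|A∪B∪C| = |A|+|B|+|C| - |A∩B|-|A∩C|-|B∩C| + |A∩B∩C|
= 38+21+60 - 7-8-4 + 1
= 119 - 19 + 1
= 101

|A ∪ B ∪ C| = 101


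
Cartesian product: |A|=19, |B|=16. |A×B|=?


|A × B| = |A| × |B|
= 19 × 16
= 304

|A × B| = 304


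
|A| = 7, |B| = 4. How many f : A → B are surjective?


n = |A| = 7, k = |B| = 4. Surjections via inclusion-exclusion:
S(n,k) = Σ(-1)^i × C(k,i) × (k-i)^n, i=0 to k
i=0: (-1)^0×C(4,0)×4^7 = 16384
i=1: (-1)^1×C(4,1)×3^7 = -8748
i=2: (-1)^2×C(4,2)×2^7 = 768
i=3: (-1)^3×C(4,3)×1^7 = -4
i=4: (-1)^4×C(4,4)×0^7 = 0
Total = 8400

Number of surjections = 8400


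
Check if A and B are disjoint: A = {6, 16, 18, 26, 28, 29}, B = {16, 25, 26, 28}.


Disjoint means A ∩ B = ∅.
A ∩ B = {16, 26, 28}
A ∩ B ≠ ∅, so A and B are NOT disjoint.

No, A and B are not disjoint (A ∩ B = {16, 26, 28})


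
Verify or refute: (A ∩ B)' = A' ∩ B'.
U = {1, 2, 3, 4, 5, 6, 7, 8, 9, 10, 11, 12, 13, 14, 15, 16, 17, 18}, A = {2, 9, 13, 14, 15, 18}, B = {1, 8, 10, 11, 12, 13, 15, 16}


LHS: A ∩ B = {13, 15}
(A ∩ B)' = U \ (A ∩ B) = {1, 2, 3, 4, 5, 6, 7, 8, 9, 10, 11, 12, 14, 16, 17, 18}
A' = {1, 3, 4, 5, 6, 7, 8, 10, 11, 12, 16, 17}, B' = {2, 3, 4, 5, 6, 7, 9, 14, 17, 18}
Claimed RHS: A' ∩ B' = {3, 4, 5, 6, 7, 17}
Identity is INVALID: LHS = {1, 2, 3, 4, 5, 6, 7, 8, 9, 10, 11, 12, 14, 16, 17, 18} but the RHS claimed here equals {3, 4, 5, 6, 7, 17}. The correct form is (A ∩ B)' = A' ∪ B'.

Identity is invalid: (A ∩ B)' = {1, 2, 3, 4, 5, 6, 7, 8, 9, 10, 11, 12, 14, 16, 17, 18} but A' ∩ B' = {3, 4, 5, 6, 7, 17}. The correct De Morgan law is (A ∩ B)' = A' ∪ B'.


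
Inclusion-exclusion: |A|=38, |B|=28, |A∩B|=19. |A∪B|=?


|A ∪ B| = |A| + |B| - |A ∩ B|
= 38 + 28 - 19
= 47

|A ∪ B| = 47


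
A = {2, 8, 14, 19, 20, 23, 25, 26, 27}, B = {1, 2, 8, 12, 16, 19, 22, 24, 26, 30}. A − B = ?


A \ B = elements in A but not in B
A = {2, 8, 14, 19, 20, 23, 25, 26, 27}
B = {1, 2, 8, 12, 16, 19, 22, 24, 26, 30}
Remove from A any elements in B
A \ B = {14, 20, 23, 25, 27}

A \ B = {14, 20, 23, 25, 27}


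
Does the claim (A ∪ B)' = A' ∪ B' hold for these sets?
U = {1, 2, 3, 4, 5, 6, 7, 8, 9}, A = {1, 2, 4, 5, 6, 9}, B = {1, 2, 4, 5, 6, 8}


LHS: A ∪ B = {1, 2, 4, 5, 6, 8, 9}
(A ∪ B)' = U \ (A ∪ B) = {3, 7}
A' = {3, 7, 8}, B' = {3, 7, 9}
Claimed RHS: A' ∪ B' = {3, 7, 8, 9}
Identity is INVALID: LHS = {3, 7} but the RHS claimed here equals {3, 7, 8, 9}. The correct form is (A ∪ B)' = A' ∩ B'.

Identity is invalid: (A ∪ B)' = {3, 7} but A' ∪ B' = {3, 7, 8, 9}. The correct De Morgan law is (A ∪ B)' = A' ∩ B'.


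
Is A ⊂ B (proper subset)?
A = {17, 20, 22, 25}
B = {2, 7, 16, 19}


A ⊂ B requires: A ⊆ B AND A ≠ B.
A ⊆ B? No
A ⊄ B, so A is not a proper subset.

No, A is not a proper subset of B


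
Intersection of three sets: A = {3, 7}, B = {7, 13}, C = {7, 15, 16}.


A ∩ B = {7}
(A ∩ B) ∩ C = {7}

A ∩ B ∩ C = {7}


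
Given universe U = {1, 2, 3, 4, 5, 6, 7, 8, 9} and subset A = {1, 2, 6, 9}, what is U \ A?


Aᶜ = U \ A = elements in U but not in A
U = {1, 2, 3, 4, 5, 6, 7, 8, 9}
A = {1, 2, 6, 9}
Aᶜ = {3, 4, 5, 7, 8}

Aᶜ = {3, 4, 5, 7, 8}


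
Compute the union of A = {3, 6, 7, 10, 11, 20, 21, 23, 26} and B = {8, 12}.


A ∪ B = all elements in A or B (or both)
A = {3, 6, 7, 10, 11, 20, 21, 23, 26}
B = {8, 12}
A ∪ B = {3, 6, 7, 8, 10, 11, 12, 20, 21, 23, 26}

A ∪ B = {3, 6, 7, 8, 10, 11, 12, 20, 21, 23, 26}


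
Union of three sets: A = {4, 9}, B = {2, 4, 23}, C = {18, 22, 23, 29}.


A ∪ B = {2, 4, 9, 23}
(A ∪ B) ∪ C = {2, 4, 9, 18, 22, 23, 29}

A ∪ B ∪ C = {2, 4, 9, 18, 22, 23, 29}


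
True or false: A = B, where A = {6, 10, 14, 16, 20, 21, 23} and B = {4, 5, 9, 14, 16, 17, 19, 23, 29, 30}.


Two sets are equal iff they have exactly the same elements.
A = {6, 10, 14, 16, 20, 21, 23}
B = {4, 5, 9, 14, 16, 17, 19, 23, 29, 30}
Differences: {4, 5, 6, 9, 10, 17, 19, 20, 21, 29, 30}
A ≠ B

No, A ≠ B


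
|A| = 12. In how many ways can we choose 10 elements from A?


C(n,k) = n! / (k!(n-k)!)
C(12,10) = 12! / (10!2!)
= 66

C(12,10) = 66


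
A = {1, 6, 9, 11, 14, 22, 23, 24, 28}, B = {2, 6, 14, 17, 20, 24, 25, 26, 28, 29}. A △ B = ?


A △ B = (A \ B) ∪ (B \ A) = elements in exactly one of A or B
A \ B = {1, 9, 11, 22, 23}
B \ A = {2, 17, 20, 25, 26, 29}
A △ B = {1, 2, 9, 11, 17, 20, 22, 23, 25, 26, 29}

A △ B = {1, 2, 9, 11, 17, 20, 22, 23, 25, 26, 29}


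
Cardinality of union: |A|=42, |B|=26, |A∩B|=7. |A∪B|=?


|A ∪ B| = |A| + |B| - |A ∩ B|
= 42 + 26 - 7
= 61

|A ∪ B| = 61


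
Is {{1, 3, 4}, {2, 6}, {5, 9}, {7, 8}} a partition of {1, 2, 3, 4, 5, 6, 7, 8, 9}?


A partition requires: (1) non-empty parts, (2) pairwise disjoint, (3) union = U
Parts: {1, 3, 4}, {2, 6}, {5, 9}, {7, 8}
Union of parts: {1, 2, 3, 4, 5, 6, 7, 8, 9}
U = {1, 2, 3, 4, 5, 6, 7, 8, 9}
All non-empty? True
Pairwise disjoint? True
Covers U? True

Yes, valid partition


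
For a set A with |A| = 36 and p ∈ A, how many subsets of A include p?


Subsets of A containing p correspond to subsets of A \ {p}, which has 35 elements.
Count = 2^(n-1) = 2^35
= 34359738368

Number of subsets containing p = 34359738368


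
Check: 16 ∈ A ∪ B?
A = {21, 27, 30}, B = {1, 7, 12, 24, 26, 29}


A = {21, 27, 30}, B = {1, 7, 12, 24, 26, 29}
A ∪ B = all elements in A or B
A ∪ B = {1, 7, 12, 21, 24, 26, 27, 29, 30}
Checking if 16 ∈ A ∪ B
16 is not in A ∪ B → False

16 ∉ A ∪ B


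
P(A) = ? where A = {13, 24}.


|A| = 2, so |P(A)| = 2^2 = 4
Enumerate subsets by cardinality (0 to 2):
∅, {13}, {24}, {13, 24}

P(A) has 4 subsets: ∅, {13}, {24}, {13, 24}


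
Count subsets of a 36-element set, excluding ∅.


Total subsets = 2^n = 2^36 = 68719476736
Non-empty subsets exclude the empty set: 2^n - 1
= 68719476736 - 1
= 68719476735

Number of non-empty subsets = 68719476735


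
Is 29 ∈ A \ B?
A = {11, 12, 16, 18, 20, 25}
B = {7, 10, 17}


A = {11, 12, 16, 18, 20, 25}, B = {7, 10, 17}
A \ B = elements in A but not in B
A \ B = {11, 12, 16, 18, 20, 25}
Checking if 29 ∈ A \ B
29 is not in A \ B → False

29 ∉ A \ B


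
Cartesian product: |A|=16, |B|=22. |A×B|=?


|A × B| = |A| × |B|
= 16 × 22
= 352

|A × B| = 352


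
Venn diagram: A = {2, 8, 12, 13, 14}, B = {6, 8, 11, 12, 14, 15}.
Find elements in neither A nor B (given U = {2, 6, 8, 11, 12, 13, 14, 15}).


A = {2, 8, 12, 13, 14}
B = {6, 8, 11, 12, 14, 15}
Region: in neither A nor B (given U = {2, 6, 8, 11, 12, 13, 14, 15})
Elements: ∅

Elements in neither A nor B (given U = {2, 6, 8, 11, 12, 13, 14, 15}): ∅


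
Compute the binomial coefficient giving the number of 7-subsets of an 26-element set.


C(n,k) = n! / (k!(n-k)!)
C(26,7) = 26! / (7!19!)
= 657800

C(26,7) = 657800


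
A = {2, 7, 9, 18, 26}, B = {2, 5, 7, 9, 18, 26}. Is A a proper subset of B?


A ⊂ B requires: A ⊆ B AND A ≠ B.
A ⊆ B? Yes
A = B? No
A ⊂ B: Yes (A is a proper subset of B)

Yes, A ⊂ B


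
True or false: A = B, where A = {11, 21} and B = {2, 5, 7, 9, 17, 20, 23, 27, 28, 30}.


Two sets are equal iff they have exactly the same elements.
A = {11, 21}
B = {2, 5, 7, 9, 17, 20, 23, 27, 28, 30}
Differences: {2, 5, 7, 9, 11, 17, 20, 21, 23, 27, 28, 30}
A ≠ B

No, A ≠ B


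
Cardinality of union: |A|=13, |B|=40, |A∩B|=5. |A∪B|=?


|A ∪ B| = |A| + |B| - |A ∩ B|
= 13 + 40 - 5
= 48

|A ∪ B| = 48


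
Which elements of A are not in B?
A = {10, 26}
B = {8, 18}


A \ B = elements in A but not in B
A = {10, 26}
B = {8, 18}
Remove from A any elements in B
A \ B = {10, 26}

A \ B = {10, 26}


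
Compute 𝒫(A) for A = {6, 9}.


|A| = 2, so |P(A)| = 2^2 = 4
Enumerate subsets by cardinality (0 to 2):
∅, {6}, {9}, {6, 9}

P(A) has 4 subsets: ∅, {6}, {9}, {6, 9}


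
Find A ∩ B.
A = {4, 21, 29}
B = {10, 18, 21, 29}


A ∩ B = elements in both A and B
A = {4, 21, 29}
B = {10, 18, 21, 29}
A ∩ B = {21, 29}

A ∩ B = {21, 29}


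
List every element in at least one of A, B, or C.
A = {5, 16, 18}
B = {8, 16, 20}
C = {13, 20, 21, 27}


A ∪ B = {5, 8, 16, 18, 20}
(A ∪ B) ∪ C = {5, 8, 13, 16, 18, 20, 21, 27}

A ∪ B ∪ C = {5, 8, 13, 16, 18, 20, 21, 27}


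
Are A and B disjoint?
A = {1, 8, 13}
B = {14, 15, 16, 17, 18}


Disjoint means A ∩ B = ∅.
A ∩ B = ∅
A ∩ B = ∅, so A and B are disjoint.

Yes, A and B are disjoint


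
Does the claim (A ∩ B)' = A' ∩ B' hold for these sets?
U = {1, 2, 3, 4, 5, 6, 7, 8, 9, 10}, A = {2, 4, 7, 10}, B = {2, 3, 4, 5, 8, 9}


LHS: A ∩ B = {2, 4}
(A ∩ B)' = U \ (A ∩ B) = {1, 3, 5, 6, 7, 8, 9, 10}
A' = {1, 3, 5, 6, 8, 9}, B' = {1, 6, 7, 10}
Claimed RHS: A' ∩ B' = {1, 6}
Identity is INVALID: LHS = {1, 3, 5, 6, 7, 8, 9, 10} but the RHS claimed here equals {1, 6}. The correct form is (A ∩ B)' = A' ∪ B'.

Identity is invalid: (A ∩ B)' = {1, 3, 5, 6, 7, 8, 9, 10} but A' ∩ B' = {1, 6}. The correct De Morgan law is (A ∩ B)' = A' ∪ B'.


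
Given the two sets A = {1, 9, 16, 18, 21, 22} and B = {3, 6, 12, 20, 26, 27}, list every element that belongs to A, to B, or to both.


A ∪ B = all elements in A or B (or both)
A = {1, 9, 16, 18, 21, 22}
B = {3, 6, 12, 20, 26, 27}
A ∪ B = {1, 3, 6, 9, 12, 16, 18, 20, 21, 22, 26, 27}

A ∪ B = {1, 3, 6, 9, 12, 16, 18, 20, 21, 22, 26, 27}


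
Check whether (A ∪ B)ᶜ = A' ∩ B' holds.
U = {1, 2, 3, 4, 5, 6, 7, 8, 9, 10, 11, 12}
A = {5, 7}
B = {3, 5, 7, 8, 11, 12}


LHS: A ∪ B = {3, 5, 7, 8, 11, 12}
(A ∪ B)' = U \ (A ∪ B) = {1, 2, 4, 6, 9, 10}
A' = {1, 2, 3, 4, 6, 8, 9, 10, 11, 12}, B' = {1, 2, 4, 6, 9, 10}
Claimed RHS: A' ∩ B' = {1, 2, 4, 6, 9, 10}
Identity is VALID: LHS = RHS = {1, 2, 4, 6, 9, 10} ✓

Identity is valid. (A ∪ B)' = A' ∩ B' = {1, 2, 4, 6, 9, 10}


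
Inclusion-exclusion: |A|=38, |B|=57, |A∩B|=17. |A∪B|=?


|A ∪ B| = |A| + |B| - |A ∩ B|
= 38 + 57 - 17
= 78

|A ∪ B| = 78


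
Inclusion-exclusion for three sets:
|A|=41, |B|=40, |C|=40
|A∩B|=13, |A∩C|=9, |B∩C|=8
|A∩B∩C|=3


|A∪B∪C| = |A|+|B|+|C| - |A∩B|-|A∩C|-|B∩C| + |A∩B∩C|
= 41+40+40 - 13-9-8 + 3
= 121 - 30 + 3
= 94

|A ∪ B ∪ C| = 94


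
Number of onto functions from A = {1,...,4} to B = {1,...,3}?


n = |A| = 4, k = |B| = 3. Surjections via inclusion-exclusion:
S(n,k) = Σ(-1)^i × C(k,i) × (k-i)^n, i=0 to k
i=0: (-1)^0×C(3,0)×3^4 = 81
i=1: (-1)^1×C(3,1)×2^4 = -48
i=2: (-1)^2×C(3,2)×1^4 = 3
i=3: (-1)^3×C(3,3)×0^4 = 0
Total = 36

Number of surjections = 36


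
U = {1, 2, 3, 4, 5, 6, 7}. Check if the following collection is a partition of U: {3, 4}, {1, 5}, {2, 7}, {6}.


A partition requires: (1) non-empty parts, (2) pairwise disjoint, (3) union = U
Parts: {3, 4}, {1, 5}, {2, 7}, {6}
Union of parts: {1, 2, 3, 4, 5, 6, 7}
U = {1, 2, 3, 4, 5, 6, 7}
All non-empty? True
Pairwise disjoint? True
Covers U? True

Yes, valid partition


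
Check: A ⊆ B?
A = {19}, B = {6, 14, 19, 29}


A ⊆ B means every element of A is in B.
All elements of A are in B.
So A ⊆ B.

Yes, A ⊆ B


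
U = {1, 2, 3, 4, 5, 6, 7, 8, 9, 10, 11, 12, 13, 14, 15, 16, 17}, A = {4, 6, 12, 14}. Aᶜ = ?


Aᶜ = U \ A = elements in U but not in A
U = {1, 2, 3, 4, 5, 6, 7, 8, 9, 10, 11, 12, 13, 14, 15, 16, 17}
A = {4, 6, 12, 14}
Aᶜ = {1, 2, 3, 5, 7, 8, 9, 10, 11, 13, 15, 16, 17}

Aᶜ = {1, 2, 3, 5, 7, 8, 9, 10, 11, 13, 15, 16, 17}


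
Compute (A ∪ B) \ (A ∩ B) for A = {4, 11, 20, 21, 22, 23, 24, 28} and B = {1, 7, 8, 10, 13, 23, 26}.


A △ B = (A \ B) ∪ (B \ A) = elements in exactly one of A or B
A \ B = {4, 11, 20, 21, 22, 24, 28}
B \ A = {1, 7, 8, 10, 13, 26}
A △ B = {1, 4, 7, 8, 10, 11, 13, 20, 21, 22, 24, 26, 28}

A △ B = {1, 4, 7, 8, 10, 11, 13, 20, 21, 22, 24, 26, 28}


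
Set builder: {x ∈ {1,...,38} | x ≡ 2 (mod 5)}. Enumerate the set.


Checking each candidate:
Condition: x in {1,...,38} with x ≡ 2 (mod 5)
Result = {2, 7, 12, 17, 22, 27, 32, 37}

{2, 7, 12, 17, 22, 27, 32, 37}


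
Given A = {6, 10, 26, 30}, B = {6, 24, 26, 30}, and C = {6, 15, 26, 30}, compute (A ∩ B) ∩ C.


A ∩ B = {6, 26, 30}
(A ∩ B) ∩ C = {6, 26, 30}

A ∩ B ∩ C = {6, 26, 30}


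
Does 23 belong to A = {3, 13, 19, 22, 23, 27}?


A = {3, 13, 19, 22, 23, 27}
Checking if 23 is in A
23 is in A → True

23 ∈ A


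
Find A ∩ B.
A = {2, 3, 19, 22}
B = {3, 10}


A ∩ B = elements in both A and B
A = {2, 3, 19, 22}
B = {3, 10}
A ∩ B = {3}

A ∩ B = {3}


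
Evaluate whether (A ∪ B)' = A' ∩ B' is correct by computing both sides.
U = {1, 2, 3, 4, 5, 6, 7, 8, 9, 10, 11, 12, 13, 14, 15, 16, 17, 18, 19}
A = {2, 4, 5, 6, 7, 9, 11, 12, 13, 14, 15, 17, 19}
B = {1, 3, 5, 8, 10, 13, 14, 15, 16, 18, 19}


LHS: A ∪ B = {1, 2, 3, 4, 5, 6, 7, 8, 9, 10, 11, 12, 13, 14, 15, 16, 17, 18, 19}
(A ∪ B)' = U \ (A ∪ B) = ∅
A' = {1, 3, 8, 10, 16, 18}, B' = {2, 4, 6, 7, 9, 11, 12, 17}
Claimed RHS: A' ∩ B' = ∅
Identity is VALID: LHS = RHS = ∅ ✓

Identity is valid. (A ∪ B)' = A' ∩ B' = ∅


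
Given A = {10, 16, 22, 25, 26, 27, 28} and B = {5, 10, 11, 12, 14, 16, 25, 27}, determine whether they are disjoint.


Disjoint means A ∩ B = ∅.
A ∩ B = {10, 16, 25, 27}
A ∩ B ≠ ∅, so A and B are NOT disjoint.

No, A and B are not disjoint (A ∩ B = {10, 16, 25, 27})


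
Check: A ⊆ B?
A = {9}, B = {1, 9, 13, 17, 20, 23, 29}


A ⊆ B means every element of A is in B.
All elements of A are in B.
So A ⊆ B.

Yes, A ⊆ B


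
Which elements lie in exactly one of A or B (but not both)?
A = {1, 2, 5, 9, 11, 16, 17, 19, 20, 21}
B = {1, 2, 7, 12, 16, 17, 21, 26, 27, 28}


A △ B = (A \ B) ∪ (B \ A) = elements in exactly one of A or B
A \ B = {5, 9, 11, 19, 20}
B \ A = {7, 12, 26, 27, 28}
A △ B = {5, 7, 9, 11, 12, 19, 20, 26, 27, 28}

A △ B = {5, 7, 9, 11, 12, 19, 20, 26, 27, 28}


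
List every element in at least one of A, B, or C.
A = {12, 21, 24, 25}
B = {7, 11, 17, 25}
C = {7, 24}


A ∪ B = {7, 11, 12, 17, 21, 24, 25}
(A ∪ B) ∪ C = {7, 11, 12, 17, 21, 24, 25}

A ∪ B ∪ C = {7, 11, 12, 17, 21, 24, 25}


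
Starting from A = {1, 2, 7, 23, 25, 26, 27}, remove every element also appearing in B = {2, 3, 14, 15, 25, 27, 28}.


A \ B = elements in A but not in B
A = {1, 2, 7, 23, 25, 26, 27}
B = {2, 3, 14, 15, 25, 27, 28}
Remove from A any elements in B
A \ B = {1, 7, 23, 26}

A \ B = {1, 7, 23, 26}


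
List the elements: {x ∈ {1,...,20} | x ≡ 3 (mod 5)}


Checking each candidate:
Condition: x in {1,...,20} with x ≡ 3 (mod 5)
Result = {3, 8, 13, 18}

{3, 8, 13, 18}


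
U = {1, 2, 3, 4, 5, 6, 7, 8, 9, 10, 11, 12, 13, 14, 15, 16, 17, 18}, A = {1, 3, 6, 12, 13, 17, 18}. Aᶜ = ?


Aᶜ = U \ A = elements in U but not in A
U = {1, 2, 3, 4, 5, 6, 7, 8, 9, 10, 11, 12, 13, 14, 15, 16, 17, 18}
A = {1, 3, 6, 12, 13, 17, 18}
Aᶜ = {2, 4, 5, 7, 8, 9, 10, 11, 14, 15, 16}

Aᶜ = {2, 4, 5, 7, 8, 9, 10, 11, 14, 15, 16}


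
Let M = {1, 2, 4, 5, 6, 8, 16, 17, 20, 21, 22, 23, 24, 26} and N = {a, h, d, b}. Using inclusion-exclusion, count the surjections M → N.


n = |M| = 14, k = |N| = 4. Surjections via inclusion-exclusion:
S(n,k) = Σ(-1)^i × C(k,i) × (k-i)^n, i=0 to k
i=0: (-1)^0×C(4,0)×4^14 = 268435456
i=1: (-1)^1×C(4,1)×3^14 = -19131876
i=2: (-1)^2×C(4,2)×2^14 = 98304
i=3: (-1)^3×C(4,3)×1^14 = -4
i=4: (-1)^4×C(4,4)×0^14 = 0
Total = 249401880

Number of surjections = 249401880


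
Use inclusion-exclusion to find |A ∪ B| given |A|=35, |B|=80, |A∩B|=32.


|A ∪ B| = |A| + |B| - |A ∩ B|
= 35 + 80 - 32
= 83

|A ∪ B| = 83


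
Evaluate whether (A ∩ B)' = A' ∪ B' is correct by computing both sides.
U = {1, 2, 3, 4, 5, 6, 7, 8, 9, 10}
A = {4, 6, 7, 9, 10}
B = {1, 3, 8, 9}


LHS: A ∩ B = {9}
(A ∩ B)' = U \ (A ∩ B) = {1, 2, 3, 4, 5, 6, 7, 8, 10}
A' = {1, 2, 3, 5, 8}, B' = {2, 4, 5, 6, 7, 10}
Claimed RHS: A' ∪ B' = {1, 2, 3, 4, 5, 6, 7, 8, 10}
Identity is VALID: LHS = RHS = {1, 2, 3, 4, 5, 6, 7, 8, 10} ✓

Identity is valid. (A ∩ B)' = A' ∪ B' = {1, 2, 3, 4, 5, 6, 7, 8, 10}


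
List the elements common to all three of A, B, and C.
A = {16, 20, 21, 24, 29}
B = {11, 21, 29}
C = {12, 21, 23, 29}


A ∩ B = {21, 29}
(A ∩ B) ∩ C = {21, 29}

A ∩ B ∩ C = {21, 29}


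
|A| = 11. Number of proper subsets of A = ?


Total subsets = 2^n = 2^11 = 2048
Proper subsets exclude the set itself: 2^n - 1
= 2048 - 1
= 2047

Number of proper subsets = 2047


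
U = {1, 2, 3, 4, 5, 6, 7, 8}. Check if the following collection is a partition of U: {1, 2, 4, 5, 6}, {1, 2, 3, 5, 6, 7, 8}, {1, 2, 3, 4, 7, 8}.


A partition requires: (1) non-empty parts, (2) pairwise disjoint, (3) union = U
Parts: {1, 2, 4, 5, 6}, {1, 2, 3, 5, 6, 7, 8}, {1, 2, 3, 4, 7, 8}
Union of parts: {1, 2, 3, 4, 5, 6, 7, 8}
U = {1, 2, 3, 4, 5, 6, 7, 8}
All non-empty? True
Pairwise disjoint? False
Covers U? True

No, not a valid partition


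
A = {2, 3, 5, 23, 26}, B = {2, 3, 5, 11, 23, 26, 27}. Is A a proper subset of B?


A ⊂ B requires: A ⊆ B AND A ≠ B.
A ⊆ B? Yes
A = B? No
A ⊂ B: Yes (A is a proper subset of B)

Yes, A ⊂ B


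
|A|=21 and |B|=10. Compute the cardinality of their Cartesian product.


|A × B| = |A| × |B|
= 21 × 10
= 210

|A × B| = 210


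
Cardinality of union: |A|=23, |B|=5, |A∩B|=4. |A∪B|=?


|A ∪ B| = |A| + |B| - |A ∩ B|
= 23 + 5 - 4
= 24

|A ∪ B| = 24


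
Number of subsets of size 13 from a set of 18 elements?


C(n,k) = n! / (k!(n-k)!)
C(18,13) = 18! / (13!5!)
= 8568

C(18,13) = 8568


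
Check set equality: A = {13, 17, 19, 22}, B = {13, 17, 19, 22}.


Two sets are equal iff they have exactly the same elements.
A = {13, 17, 19, 22}
B = {13, 17, 19, 22}
Same elements → A = B

Yes, A = B


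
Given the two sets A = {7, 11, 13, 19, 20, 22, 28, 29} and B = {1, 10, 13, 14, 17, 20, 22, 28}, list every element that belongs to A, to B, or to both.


A ∪ B = all elements in A or B (or both)
A = {7, 11, 13, 19, 20, 22, 28, 29}
B = {1, 10, 13, 14, 17, 20, 22, 28}
A ∪ B = {1, 7, 10, 11, 13, 14, 17, 19, 20, 22, 28, 29}

A ∪ B = {1, 7, 10, 11, 13, 14, 17, 19, 20, 22, 28, 29}


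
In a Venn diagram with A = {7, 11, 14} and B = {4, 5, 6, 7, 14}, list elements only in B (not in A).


A = {7, 11, 14}
B = {4, 5, 6, 7, 14}
Region: only in B (not in A)
Elements: {4, 5, 6}

Elements only in B (not in A): {4, 5, 6}


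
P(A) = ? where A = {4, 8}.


|A| = 2, so |P(A)| = 2^2 = 4
Enumerate subsets by cardinality (0 to 2):
∅, {4}, {8}, {4, 8}

P(A) has 4 subsets: ∅, {4}, {8}, {4, 8}


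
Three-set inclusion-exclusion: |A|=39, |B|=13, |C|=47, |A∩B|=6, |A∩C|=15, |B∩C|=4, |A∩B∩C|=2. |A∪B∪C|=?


|A∪B∪C| = |A|+|B|+|C| - |A∩B|-|A∩C|-|B∩C| + |A∩B∩C|
= 39+13+47 - 6-15-4 + 2
= 99 - 25 + 2
= 76

|A ∪ B ∪ C| = 76


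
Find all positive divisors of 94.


Checking each candidate:
Condition: positive divisors of 94
Result = {1, 2, 47, 94}

{1, 2, 47, 94}


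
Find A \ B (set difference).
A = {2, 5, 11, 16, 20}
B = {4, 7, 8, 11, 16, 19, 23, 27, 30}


A \ B = elements in A but not in B
A = {2, 5, 11, 16, 20}
B = {4, 7, 8, 11, 16, 19, 23, 27, 30}
Remove from A any elements in B
A \ B = {2, 5, 20}

A \ B = {2, 5, 20}


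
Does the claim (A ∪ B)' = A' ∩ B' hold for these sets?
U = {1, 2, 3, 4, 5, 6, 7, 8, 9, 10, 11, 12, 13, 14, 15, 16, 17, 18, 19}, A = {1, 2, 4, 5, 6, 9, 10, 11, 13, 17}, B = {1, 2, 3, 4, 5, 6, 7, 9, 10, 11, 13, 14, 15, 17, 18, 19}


LHS: A ∪ B = {1, 2, 3, 4, 5, 6, 7, 9, 10, 11, 13, 14, 15, 17, 18, 19}
(A ∪ B)' = U \ (A ∪ B) = {8, 12, 16}
A' = {3, 7, 8, 12, 14, 15, 16, 18, 19}, B' = {8, 12, 16}
Claimed RHS: A' ∩ B' = {8, 12, 16}
Identity is VALID: LHS = RHS = {8, 12, 16} ✓

Identity is valid. (A ∪ B)' = A' ∩ B' = {8, 12, 16}


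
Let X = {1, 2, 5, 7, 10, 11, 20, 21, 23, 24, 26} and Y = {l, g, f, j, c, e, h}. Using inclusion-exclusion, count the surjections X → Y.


n = |X| = 11, k = |Y| = 7. Surjections via inclusion-exclusion:
S(n,k) = Σ(-1)^i × C(k,i) × (k-i)^n, i=0 to k
i=0: (-1)^0×C(7,0)×7^11 = 1977326743
i=1: (-1)^1×C(7,1)×6^11 = -2539579392
i=2: (-1)^2×C(7,2)×5^11 = 1025390625
i=3: (-1)^3×C(7,3)×4^11 = -146800640
i=4: (-1)^4×C(7,4)×3^11 = 6200145
i=5: (-1)^5×C(7,5)×2^11 = -43008
i=6: (-1)^6×C(7,6)×1^11 = 7
i=7: (-1)^7×C(7,7)×0^11 = 0
Total = 322494480

Number of surjections = 322494480


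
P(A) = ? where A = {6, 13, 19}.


|A| = 3, so |P(A)| = 2^3 = 8
Enumerate subsets by cardinality (0 to 3):
∅, {6}, {13}, {19}, {6, 13}, {6, 19}, {13, 19}, {6, 13, 19}

P(A) has 8 subsets: ∅, {6}, {13}, {19}, {6, 13}, {6, 19}, {13, 19}, {6, 13, 19}


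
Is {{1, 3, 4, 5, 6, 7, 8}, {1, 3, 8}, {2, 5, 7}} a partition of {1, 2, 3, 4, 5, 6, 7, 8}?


A partition requires: (1) non-empty parts, (2) pairwise disjoint, (3) union = U
Parts: {1, 3, 4, 5, 6, 7, 8}, {1, 3, 8}, {2, 5, 7}
Union of parts: {1, 2, 3, 4, 5, 6, 7, 8}
U = {1, 2, 3, 4, 5, 6, 7, 8}
All non-empty? True
Pairwise disjoint? False
Covers U? True

No, not a valid partition


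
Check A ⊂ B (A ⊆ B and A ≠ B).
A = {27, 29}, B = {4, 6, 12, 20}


A ⊂ B requires: A ⊆ B AND A ≠ B.
A ⊆ B? No
A ⊄ B, so A is not a proper subset.

No, A is not a proper subset of B


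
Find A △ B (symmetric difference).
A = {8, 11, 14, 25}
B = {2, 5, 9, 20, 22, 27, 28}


A △ B = (A \ B) ∪ (B \ A) = elements in exactly one of A or B
A \ B = {8, 11, 14, 25}
B \ A = {2, 5, 9, 20, 22, 27, 28}
A △ B = {2, 5, 8, 9, 11, 14, 20, 22, 25, 27, 28}

A △ B = {2, 5, 8, 9, 11, 14, 20, 22, 25, 27, 28}


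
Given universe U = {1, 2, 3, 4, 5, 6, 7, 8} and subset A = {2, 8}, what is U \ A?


Aᶜ = U \ A = elements in U but not in A
U = {1, 2, 3, 4, 5, 6, 7, 8}
A = {2, 8}
Aᶜ = {1, 3, 4, 5, 6, 7}

Aᶜ = {1, 3, 4, 5, 6, 7}


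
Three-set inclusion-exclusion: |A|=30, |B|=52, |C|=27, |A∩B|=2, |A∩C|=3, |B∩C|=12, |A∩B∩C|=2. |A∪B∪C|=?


|A∪B∪C| = |A|+|B|+|C| - |A∩B|-|A∩C|-|B∩C| + |A∩B∩C|
= 30+52+27 - 2-3-12 + 2
= 109 - 17 + 2
= 94

|A ∪ B ∪ C| = 94


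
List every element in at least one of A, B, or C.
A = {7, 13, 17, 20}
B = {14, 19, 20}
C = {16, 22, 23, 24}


A ∪ B = {7, 13, 14, 17, 19, 20}
(A ∪ B) ∪ C = {7, 13, 14, 16, 17, 19, 20, 22, 23, 24}

A ∪ B ∪ C = {7, 13, 14, 16, 17, 19, 20, 22, 23, 24}


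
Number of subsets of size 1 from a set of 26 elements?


C(n,k) = n! / (k!(n-k)!)
C(26,1) = 26! / (1!25!)
= 26

C(26,1) = 26


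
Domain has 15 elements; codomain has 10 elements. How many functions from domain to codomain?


Each of |A| = 15 inputs maps to any of |B| = 10 outputs.
# functions = |B|^|A| = 10^15
= 1000000000000000

Number of functions = 1000000000000000


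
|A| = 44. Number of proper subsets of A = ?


Total subsets = 2^n = 2^44 = 17592186044416
Proper subsets exclude the set itself: 2^n - 1
= 17592186044416 - 1
= 17592186044415

Number of proper subsets = 17592186044415


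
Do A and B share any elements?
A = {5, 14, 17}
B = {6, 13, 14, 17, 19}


Disjoint means A ∩ B = ∅.
A ∩ B = {14, 17}
A ∩ B ≠ ∅, so A and B are NOT disjoint.

Yes — A and B share the element(s) of A ∩ B = {14, 17}, so they are not disjoint


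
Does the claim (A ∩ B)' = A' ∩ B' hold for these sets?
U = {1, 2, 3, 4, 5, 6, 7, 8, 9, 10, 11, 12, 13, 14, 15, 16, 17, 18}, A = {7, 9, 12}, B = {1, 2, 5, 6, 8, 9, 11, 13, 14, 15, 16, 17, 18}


LHS: A ∩ B = {9}
(A ∩ B)' = U \ (A ∩ B) = {1, 2, 3, 4, 5, 6, 7, 8, 10, 11, 12, 13, 14, 15, 16, 17, 18}
A' = {1, 2, 3, 4, 5, 6, 8, 10, 11, 13, 14, 15, 16, 17, 18}, B' = {3, 4, 7, 10, 12}
Claimed RHS: A' ∩ B' = {3, 4, 10}
Identity is INVALID: LHS = {1, 2, 3, 4, 5, 6, 7, 8, 10, 11, 12, 13, 14, 15, 16, 17, 18} but the RHS claimed here equals {3, 4, 10}. The correct form is (A ∩ B)' = A' ∪ B'.

Identity is invalid: (A ∩ B)' = {1, 2, 3, 4, 5, 6, 7, 8, 10, 11, 12, 13, 14, 15, 16, 17, 18} but A' ∩ B' = {3, 4, 10}. The correct De Morgan law is (A ∩ B)' = A' ∪ B'.


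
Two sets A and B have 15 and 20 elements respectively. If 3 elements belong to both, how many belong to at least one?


|A ∪ B| = |A| + |B| - |A ∩ B|
= 15 + 20 - 3
= 32

|A ∪ B| = 32


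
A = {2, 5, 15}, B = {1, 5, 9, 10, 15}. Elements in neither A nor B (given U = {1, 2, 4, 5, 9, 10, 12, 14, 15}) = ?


A = {2, 5, 15}
B = {1, 5, 9, 10, 15}
Region: in neither A nor B (given U = {1, 2, 4, 5, 9, 10, 12, 14, 15})
Elements: {4, 12, 14}

Elements in neither A nor B (given U = {1, 2, 4, 5, 9, 10, 12, 14, 15}): {4, 12, 14}


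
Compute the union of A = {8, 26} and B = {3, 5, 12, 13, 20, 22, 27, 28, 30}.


A ∪ B = all elements in A or B (or both)
A = {8, 26}
B = {3, 5, 12, 13, 20, 22, 27, 28, 30}
A ∪ B = {3, 5, 8, 12, 13, 20, 22, 26, 27, 28, 30}

A ∪ B = {3, 5, 8, 12, 13, 20, 22, 26, 27, 28, 30}


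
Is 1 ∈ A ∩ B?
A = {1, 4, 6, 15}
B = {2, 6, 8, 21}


A = {1, 4, 6, 15}, B = {2, 6, 8, 21}
A ∩ B = elements in both A and B
A ∩ B = {6}
Checking if 1 ∈ A ∩ B
1 is not in A ∩ B → False

1 ∉ A ∩ B


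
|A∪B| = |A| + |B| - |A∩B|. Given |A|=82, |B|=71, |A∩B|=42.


|A ∪ B| = |A| + |B| - |A ∩ B|
= 82 + 71 - 42
= 111

|A ∪ B| = 111


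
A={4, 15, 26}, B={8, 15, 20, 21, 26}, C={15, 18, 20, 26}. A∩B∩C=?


A ∩ B = {15, 26}
(A ∩ B) ∩ C = {15, 26}

A ∩ B ∩ C = {15, 26}


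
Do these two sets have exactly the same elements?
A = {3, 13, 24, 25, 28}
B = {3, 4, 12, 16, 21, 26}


Two sets are equal iff they have exactly the same elements.
A = {3, 13, 24, 25, 28}
B = {3, 4, 12, 16, 21, 26}
Differences: {4, 12, 13, 16, 21, 24, 25, 26, 28}
A ≠ B

No, A ≠ B


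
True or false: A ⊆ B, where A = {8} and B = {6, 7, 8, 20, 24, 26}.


A ⊆ B means every element of A is in B.
All elements of A are in B.
So A ⊆ B.

Yes, A ⊆ B


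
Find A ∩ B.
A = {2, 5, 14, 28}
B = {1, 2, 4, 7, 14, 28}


A ∩ B = elements in both A and B
A = {2, 5, 14, 28}
B = {1, 2, 4, 7, 14, 28}
A ∩ B = {2, 14, 28}

A ∩ B = {2, 14, 28}


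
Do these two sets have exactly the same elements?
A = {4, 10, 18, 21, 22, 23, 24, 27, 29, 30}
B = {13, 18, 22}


Two sets are equal iff they have exactly the same elements.
A = {4, 10, 18, 21, 22, 23, 24, 27, 29, 30}
B = {13, 18, 22}
Differences: {4, 10, 13, 21, 23, 24, 27, 29, 30}
A ≠ B

No, A ≠ B


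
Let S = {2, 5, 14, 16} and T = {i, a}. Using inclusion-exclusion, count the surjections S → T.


n = |S| = 4, k = |T| = 2. Surjections via inclusion-exclusion:
S(n,k) = Σ(-1)^i × C(k,i) × (k-i)^n, i=0 to k
i=0: (-1)^0×C(2,0)×2^4 = 16
i=1: (-1)^1×C(2,1)×1^4 = -2
i=2: (-1)^2×C(2,2)×0^4 = 0
Total = 14

Number of surjections = 14


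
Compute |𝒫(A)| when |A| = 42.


Number of subsets = 2^n
= 2^42
= 4398046511104

|P(A)| = 4398046511104


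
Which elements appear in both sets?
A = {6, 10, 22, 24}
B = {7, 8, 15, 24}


A ∩ B = elements in both A and B
A = {6, 10, 22, 24}
B = {7, 8, 15, 24}
A ∩ B = {24}

A ∩ B = {24}


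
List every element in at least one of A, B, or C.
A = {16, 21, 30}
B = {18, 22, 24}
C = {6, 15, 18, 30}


A ∪ B = {16, 18, 21, 22, 24, 30}
(A ∪ B) ∪ C = {6, 15, 16, 18, 21, 22, 24, 30}

A ∪ B ∪ C = {6, 15, 16, 18, 21, 22, 24, 30}


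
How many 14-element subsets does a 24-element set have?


C(n,k) = n! / (k!(n-k)!)
C(24,14) = 24! / (14!10!)
= 1961256

C(24,14) = 1961256


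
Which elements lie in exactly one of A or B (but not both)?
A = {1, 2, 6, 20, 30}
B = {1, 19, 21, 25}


A △ B = (A \ B) ∪ (B \ A) = elements in exactly one of A or B
A \ B = {2, 6, 20, 30}
B \ A = {19, 21, 25}
A △ B = {2, 6, 19, 20, 21, 25, 30}

A △ B = {2, 6, 19, 20, 21, 25, 30}


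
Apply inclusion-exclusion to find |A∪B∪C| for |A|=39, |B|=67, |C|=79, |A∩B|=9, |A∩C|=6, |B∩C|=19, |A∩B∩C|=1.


|A∪B∪C| = |A|+|B|+|C| - |A∩B|-|A∩C|-|B∩C| + |A∩B∩C|
= 39+67+79 - 9-6-19 + 1
= 185 - 34 + 1
= 152

|A ∪ B ∪ C| = 152


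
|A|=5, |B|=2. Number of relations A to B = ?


A relation from A to B is any subset of A × B.
|A × B| = 5 × 2 = 10
# relations = 2^|A × B| = 2^10 = 1024

Number of relations = 1024


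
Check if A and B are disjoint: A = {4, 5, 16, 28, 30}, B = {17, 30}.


Disjoint means A ∩ B = ∅.
A ∩ B = {30}
A ∩ B ≠ ∅, so A and B are NOT disjoint.

No, A and B are not disjoint (A ∩ B = {30})


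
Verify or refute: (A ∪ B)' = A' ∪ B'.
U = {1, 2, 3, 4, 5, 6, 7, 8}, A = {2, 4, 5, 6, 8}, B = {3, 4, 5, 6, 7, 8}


LHS: A ∪ B = {2, 3, 4, 5, 6, 7, 8}
(A ∪ B)' = U \ (A ∪ B) = {1}
A' = {1, 3, 7}, B' = {1, 2}
Claimed RHS: A' ∪ B' = {1, 2, 3, 7}
Identity is INVALID: LHS = {1} but the RHS claimed here equals {1, 2, 3, 7}. The correct form is (A ∪ B)' = A' ∩ B'.

Identity is invalid: (A ∪ B)' = {1} but A' ∪ B' = {1, 2, 3, 7}. The correct De Morgan law is (A ∪ B)' = A' ∩ B'.


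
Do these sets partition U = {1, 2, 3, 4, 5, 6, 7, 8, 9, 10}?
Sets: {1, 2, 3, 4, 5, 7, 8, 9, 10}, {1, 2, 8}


A partition requires: (1) non-empty parts, (2) pairwise disjoint, (3) union = U
Parts: {1, 2, 3, 4, 5, 7, 8, 9, 10}, {1, 2, 8}
Union of parts: {1, 2, 3, 4, 5, 7, 8, 9, 10}
U = {1, 2, 3, 4, 5, 6, 7, 8, 9, 10}
All non-empty? True
Pairwise disjoint? False
Covers U? False

No, not a valid partition


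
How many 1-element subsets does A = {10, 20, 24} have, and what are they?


|A| = 3, so A has C(3,1) = 3 subsets of size 1.
Enumerate by choosing 1 elements from A at a time:
{10}, {20}, {24}

1-element subsets (3 total): {10}, {20}, {24}


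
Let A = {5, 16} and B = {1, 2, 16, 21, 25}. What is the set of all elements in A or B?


A ∪ B = all elements in A or B (or both)
A = {5, 16}
B = {1, 2, 16, 21, 25}
A ∪ B = {1, 2, 5, 16, 21, 25}

A ∪ B = {1, 2, 5, 16, 21, 25}


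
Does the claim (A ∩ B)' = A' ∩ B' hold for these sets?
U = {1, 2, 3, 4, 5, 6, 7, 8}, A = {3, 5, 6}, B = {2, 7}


LHS: A ∩ B = ∅
(A ∩ B)' = U \ (A ∩ B) = {1, 2, 3, 4, 5, 6, 7, 8}
A' = {1, 2, 4, 7, 8}, B' = {1, 3, 4, 5, 6, 8}
Claimed RHS: A' ∩ B' = {1, 4, 8}
Identity is INVALID: LHS = {1, 2, 3, 4, 5, 6, 7, 8} but the RHS claimed here equals {1, 4, 8}. The correct form is (A ∩ B)' = A' ∪ B'.

Identity is invalid: (A ∩ B)' = {1, 2, 3, 4, 5, 6, 7, 8} but A' ∩ B' = {1, 4, 8}. The correct De Morgan law is (A ∩ B)' = A' ∪ B'.


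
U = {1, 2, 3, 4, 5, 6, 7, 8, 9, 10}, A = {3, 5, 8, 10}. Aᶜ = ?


Aᶜ = U \ A = elements in U but not in A
U = {1, 2, 3, 4, 5, 6, 7, 8, 9, 10}
A = {3, 5, 8, 10}
Aᶜ = {1, 2, 4, 6, 7, 9}

Aᶜ = {1, 2, 4, 6, 7, 9}


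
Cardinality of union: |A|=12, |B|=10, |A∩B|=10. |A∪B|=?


|A ∪ B| = |A| + |B| - |A ∩ B|
= 12 + 10 - 10
= 12

|A ∪ B| = 12


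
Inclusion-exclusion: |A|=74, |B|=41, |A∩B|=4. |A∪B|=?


|A ∪ B| = |A| + |B| - |A ∩ B|
= 74 + 41 - 4
= 111

|A ∪ B| = 111


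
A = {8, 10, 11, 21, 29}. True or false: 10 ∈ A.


A = {8, 10, 11, 21, 29}
Checking if 10 is in A
10 is in A → True

10 ∈ A


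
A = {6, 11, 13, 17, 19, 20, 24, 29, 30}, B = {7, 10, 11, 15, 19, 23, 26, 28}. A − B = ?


A \ B = elements in A but not in B
A = {6, 11, 13, 17, 19, 20, 24, 29, 30}
B = {7, 10, 11, 15, 19, 23, 26, 28}
Remove from A any elements in B
A \ B = {6, 13, 17, 20, 24, 29, 30}

A \ B = {6, 13, 17, 20, 24, 29, 30}


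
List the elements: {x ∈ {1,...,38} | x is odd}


Checking each candidate:
Condition: odd numbers in {1,...,38}
Result = {1, 3, 5, 7, 9, 11, 13, 15, 17, 19, 21, 23, 25, 27, 29, 31, 33, 35, 37}

{1, 3, 5, 7, 9, 11, 13, 15, 17, 19, 21, 23, 25, 27, 29, 31, 33, 35, 37}
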